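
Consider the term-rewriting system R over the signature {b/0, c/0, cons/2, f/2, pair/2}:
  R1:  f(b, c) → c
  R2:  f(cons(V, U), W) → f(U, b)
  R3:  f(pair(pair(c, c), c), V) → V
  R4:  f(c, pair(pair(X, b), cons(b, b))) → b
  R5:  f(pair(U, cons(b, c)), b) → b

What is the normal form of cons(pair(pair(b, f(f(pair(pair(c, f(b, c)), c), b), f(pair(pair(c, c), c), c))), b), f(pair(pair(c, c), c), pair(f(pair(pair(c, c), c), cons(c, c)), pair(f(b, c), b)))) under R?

1. cons(pair(pair(b, f(f(pair(pair(c, f(b, c)), c), b), f(pair(pair(c, c), c), c))), b), f(pair(pair(c, c), c), pair(f(pair(pair(c, c), c), cons(c, c)), pair(f(b, c), b))))  →  cons(pair(pair(b, f(f(pair(pair(c, c), c), b), f(pair(pair(c, c), c), c))), b), f(pair(pair(c, c), c), pair(f(pair(pair(c, c), c), cons(c, c)), pair(f(b, c), b))))   [R1 at 1.1.2.1.1.1.2]
2. cons(pair(pair(b, f(f(pair(pair(c, c), c), b), f(pair(pair(c, c), c), c))), b), f(pair(pair(c, c), c), pair(f(pair(pair(c, c), c), cons(c, c)), pair(f(b, c), b))))  →  cons(pair(pair(b, f(b, f(pair(pair(c, c), c), c))), b), f(pair(pair(c, c), c), pair(f(pair(pair(c, c), c), cons(c, c)), pair(f(b, c), b))))   [R3 at 1.1.2.1]
3. cons(pair(pair(b, f(b, f(pair(pair(c, c), c), c))), b), f(pair(pair(c, c), c), pair(f(pair(pair(c, c), c), cons(c, c)), pair(f(b, c), b))))  →  cons(pair(pair(b, f(b, c)), b), f(pair(pair(c, c), c), pair(f(pair(pair(c, c), c), cons(c, c)), pair(f(b, c), b))))   [R3 at 1.1.2.2]
4. cons(pair(pair(b, f(b, c)), b), f(pair(pair(c, c), c), pair(f(pair(pair(c, c), c), cons(c, c)), pair(f(b, c), b))))  →  cons(pair(pair(b, c), b), f(pair(pair(c, c), c), pair(f(pair(pair(c, c), c), cons(c, c)), pair(f(b, c), b))))   [R1 at 1.1.2]
5. cons(pair(pair(b, c), b), f(pair(pair(c, c), c), pair(f(pair(pair(c, c), c), cons(c, c)), pair(f(b, c), b))))  →  cons(pair(pair(b, c), b), pair(f(pair(pair(c, c), c), cons(c, c)), pair(f(b, c), b)))   [R3 at 2]
6. cons(pair(pair(b, c), b), pair(f(pair(pair(c, c), c), cons(c, c)), pair(f(b, c), b)))  →  cons(pair(pair(b, c), b), pair(cons(c, c), pair(f(b, c), b)))   [R3 at 2.1]
7. cons(pair(pair(b, c), b), pair(cons(c, c), pair(f(b, c), b)))  →  cons(pair(pair(b, c), b), pair(cons(c, c), pair(c, b)))   [R1 at 2.2.1]

cons(pair(pair(b, c), b), pair(cons(c, c), pair(c, b)))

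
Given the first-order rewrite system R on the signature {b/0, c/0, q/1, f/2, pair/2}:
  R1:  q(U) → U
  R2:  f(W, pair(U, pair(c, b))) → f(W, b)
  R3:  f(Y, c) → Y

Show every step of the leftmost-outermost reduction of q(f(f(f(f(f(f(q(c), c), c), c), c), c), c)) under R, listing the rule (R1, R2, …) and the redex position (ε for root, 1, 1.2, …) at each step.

1. q(f(f(f(f(f(f(q(c), c), c), c), c), c), c))  →  f(f(f(f(f(f(q(c), c), c), c), c), c), c)   [R1 at ε]
2. f(f(f(f(f(f(q(c), c), c), c), c), c), c)  →  f(f(f(f(f(q(c), c), c), c), c), c)   [R3 at ε]
3. f(f(f(f(f(q(c), c), c), c), c), c)  →  f(f(f(f(q(c), c), c), c), c)   [R3 at ε]
4. f(f(f(f(q(c), c), c), c), c)  →  f(f(f(q(c), c), c), c)   [R3 at ε]
5. f(f(f(q(c), c), c), c)  →  f(f(q(c), c), c)   [R3 at ε]
6. f(f(q(c), c), c)  →  f(q(c), c)   [R3 at ε]
7. f(q(c), c)  →  q(c)   [R3 at ε]
8. q(c)  →  c   [R1 at ε]

c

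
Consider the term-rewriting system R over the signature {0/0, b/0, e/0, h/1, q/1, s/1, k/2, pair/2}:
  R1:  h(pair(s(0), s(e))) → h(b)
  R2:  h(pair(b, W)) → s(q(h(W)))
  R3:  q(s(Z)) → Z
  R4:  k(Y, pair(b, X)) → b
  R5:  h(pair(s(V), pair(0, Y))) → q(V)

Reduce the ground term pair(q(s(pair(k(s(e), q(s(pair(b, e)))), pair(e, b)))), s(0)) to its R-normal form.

1. pair(q(s(pair(k(s(e), q(s(pair(b, e)))), pair(e, b)))), s(0))  →  pair(pair(k(s(e), q(s(pair(b, e)))), pair(e, b)), s(0))   [R3 at 1]
2. pair(pair(k(s(e), q(s(pair(b, e)))), pair(e, b)), s(0))  →  pair(pair(k(s(e), pair(b, e)), pair(e, b)), s(0))   [R3 at 1.1.2]
3. pair(pair(k(s(e), pair(b, e)), pair(e, b)), s(0))  →  pair(pair(b, pair(e, b)), s(0))   [R4 at 1.1]

pair(pair(b, pair(e, b)), s(0))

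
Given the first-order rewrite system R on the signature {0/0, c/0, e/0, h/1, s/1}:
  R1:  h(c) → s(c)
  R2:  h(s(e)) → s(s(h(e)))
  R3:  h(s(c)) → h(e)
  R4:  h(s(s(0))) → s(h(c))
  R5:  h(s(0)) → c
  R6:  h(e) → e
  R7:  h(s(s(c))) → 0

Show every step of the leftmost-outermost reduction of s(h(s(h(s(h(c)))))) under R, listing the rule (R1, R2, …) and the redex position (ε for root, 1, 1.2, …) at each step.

1. s(h(s(h(s(h(c))))))  →  s(h(s(h(s(s(c))))))   [R1 at 1.1.1.1.1]
2. s(h(s(h(s(s(c))))))  →  s(h(s(0)))   [R7 at 1.1.1]
3. s(h(s(0)))  →  s(c)   [R5 at 1]

s(c)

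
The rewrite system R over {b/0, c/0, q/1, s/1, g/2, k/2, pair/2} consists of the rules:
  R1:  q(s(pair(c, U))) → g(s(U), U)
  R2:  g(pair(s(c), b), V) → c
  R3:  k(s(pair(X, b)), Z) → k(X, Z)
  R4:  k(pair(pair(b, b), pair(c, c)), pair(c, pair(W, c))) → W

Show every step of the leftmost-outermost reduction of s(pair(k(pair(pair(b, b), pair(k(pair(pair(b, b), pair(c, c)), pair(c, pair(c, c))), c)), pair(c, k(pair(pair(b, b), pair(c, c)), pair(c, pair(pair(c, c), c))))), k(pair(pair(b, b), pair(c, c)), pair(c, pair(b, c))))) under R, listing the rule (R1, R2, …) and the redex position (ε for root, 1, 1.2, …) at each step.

1. s(pair(k(pair(pair(b, b), pair(k(pair(pair(b, b), pair(c, c)), pair(c, pair(c, c))), c)), pair(c, k(pair(pair(b, b), pair(c, c)), pair(c, pair(pair(c, c), c))))), k(pair(pair(b, b), pair(c, c)), pair(c, pair(b, c)))))  →  s(pair(k(pair(pair(b, b), pair(c, c)), pair(c, k(pair(pair(b, b), pair(c, c)), pair(c, pair(pair(c, c), c))))), k(pair(pair(b, b), pair(c, c)), pair(c, pair(b, c)))))   [R4 at 1.1.1.2.1]
2. s(pair(k(pair(pair(b, b), pair(c, c)), pair(c, k(pair(pair(b, b), pair(c, c)), pair(c, pair(pair(c, c), c))))), k(pair(pair(b, b), pair(c, c)), pair(c, pair(b, c)))))  →  s(pair(k(pair(pair(b, b), pair(c, c)), pair(c, pair(c, c))), k(pair(pair(b, b), pair(c, c)), pair(c, pair(b, c)))))   [R4 at 1.1.2.2]
3. s(pair(k(pair(pair(b, b), pair(c, c)), pair(c, pair(c, c))), k(pair(pair(b, b), pair(c, c)), pair(c, pair(b, c)))))  →  s(pair(c, k(pair(pair(b, b), pair(c, c)), pair(c, pair(b, c)))))   [R4 at 1.1]
4. s(pair(c, k(pair(pair(b, b), pair(c, c)), pair(c, pair(b, c)))))  →  s(pair(c, b))   [R4 at 1.2]

s(pair(c, b))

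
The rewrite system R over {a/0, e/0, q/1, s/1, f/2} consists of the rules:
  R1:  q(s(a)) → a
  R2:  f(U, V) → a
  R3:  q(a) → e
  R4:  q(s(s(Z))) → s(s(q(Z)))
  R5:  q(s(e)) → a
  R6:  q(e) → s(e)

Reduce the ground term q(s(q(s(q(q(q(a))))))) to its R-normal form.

1. q(s(q(s(q(q(q(a)))))))  →  q(s(q(s(q(q(e))))))   [R3 at 1.1.1.1.1.1]
2. q(s(q(s(q(q(e))))))  →  q(s(q(s(q(s(e))))))   [R6 at 1.1.1.1.1]
3. q(s(q(s(q(s(e))))))  →  q(s(q(s(a))))   [R5 at 1.1.1.1]
4. q(s(q(s(a))))  →  q(s(a))   [R1 at 1.1]
5. q(s(a))  →  a   [R1 at ε]

a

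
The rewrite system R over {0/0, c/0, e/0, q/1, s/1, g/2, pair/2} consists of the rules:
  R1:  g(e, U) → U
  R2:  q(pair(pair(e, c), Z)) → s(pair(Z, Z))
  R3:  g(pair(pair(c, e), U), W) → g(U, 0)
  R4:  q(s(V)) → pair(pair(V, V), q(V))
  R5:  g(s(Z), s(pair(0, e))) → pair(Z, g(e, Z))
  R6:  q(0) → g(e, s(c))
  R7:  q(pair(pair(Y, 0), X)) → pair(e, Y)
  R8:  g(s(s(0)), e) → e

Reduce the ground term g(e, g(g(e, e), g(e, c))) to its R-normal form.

1. g(e, g(g(e, e), g(e, c)))  →  g(g(e, e), g(e, c))   [R1 at ε]
2. g(g(e, e), g(e, c))  →  g(e, g(e, c))   [R1 at 1]
3. g(e, g(e, c))  →  g(e, c)   [R1 at ε]
4. g(e, c)  →  c   [R1 at ε]

c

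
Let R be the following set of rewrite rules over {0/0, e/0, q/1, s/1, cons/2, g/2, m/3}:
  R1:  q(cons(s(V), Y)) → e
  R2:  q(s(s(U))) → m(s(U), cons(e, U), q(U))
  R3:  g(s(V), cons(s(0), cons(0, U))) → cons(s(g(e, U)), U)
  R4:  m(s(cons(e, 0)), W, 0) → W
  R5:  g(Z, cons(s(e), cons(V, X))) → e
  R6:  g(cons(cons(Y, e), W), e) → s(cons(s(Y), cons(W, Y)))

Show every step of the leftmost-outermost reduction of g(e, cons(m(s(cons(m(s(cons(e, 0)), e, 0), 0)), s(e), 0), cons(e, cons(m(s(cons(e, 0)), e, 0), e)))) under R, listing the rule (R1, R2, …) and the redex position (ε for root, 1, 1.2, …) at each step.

e

1. g(e, cons(m(s(cons(m(s(cons(e, 0)), e, 0), 0)), s(e), 0), cons(e, cons(m(s(cons(e, 0)), e, 0), e))))  →  g(e, cons(m(s(cons(e, 0)), s(e), 0), cons(e, cons(m(s(cons(e, 0)), e, 0), e))))   [R4 at 2.1.1.1.1]
2. g(e, cons(m(s(cons(e, 0)), s(e), 0), cons(e, cons(m(s(cons(e, 0)), e, 0), e))))  →  g(e, cons(s(e), cons(e, cons(m(s(cons(e, 0)), e, 0), e))))   [R4 at 2.1]
3. g(e, cons(s(e), cons(e, cons(m(s(cons(e, 0)), e, 0), e))))  →  e   [R5 at ε]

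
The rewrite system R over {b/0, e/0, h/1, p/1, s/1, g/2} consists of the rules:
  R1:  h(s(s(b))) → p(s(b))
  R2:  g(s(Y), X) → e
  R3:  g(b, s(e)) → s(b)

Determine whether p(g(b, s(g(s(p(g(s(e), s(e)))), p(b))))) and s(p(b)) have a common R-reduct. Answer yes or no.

no — NF(t₁) = p(s(b)), NF(t₂) = s(p(b))

Reduce t₁ = p(g(b, s(g(s(p(g(s(e), s(e)))), p(b))))):
1. p(g(b, s(g(s(p(g(s(e), s(e)))), p(b)))))  →  p(g(b, s(e)))   [R2 at 1.2.1]
2. p(g(b, s(e)))  →  p(s(b))   [R3 at 1]

Reduce t₂ = s(p(b)):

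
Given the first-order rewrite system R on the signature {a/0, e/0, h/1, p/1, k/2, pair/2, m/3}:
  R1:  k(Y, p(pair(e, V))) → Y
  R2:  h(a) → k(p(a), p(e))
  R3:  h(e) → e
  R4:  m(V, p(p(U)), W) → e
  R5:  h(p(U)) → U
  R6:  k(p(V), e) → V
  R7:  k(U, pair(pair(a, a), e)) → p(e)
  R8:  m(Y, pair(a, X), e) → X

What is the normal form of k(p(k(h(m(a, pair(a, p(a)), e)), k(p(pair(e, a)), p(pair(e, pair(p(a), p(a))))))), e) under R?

a

1. k(p(k(h(m(a, pair(a, p(a)), e)), k(p(pair(e, a)), p(pair(e, pair(p(a), p(a))))))), e)  →  k(h(m(a, pair(a, p(a)), e)), k(p(pair(e, a)), p(pair(e, pair(p(a), p(a))))))   [R6 at ε]
2. k(h(m(a, pair(a, p(a)), e)), k(p(pair(e, a)), p(pair(e, pair(p(a), p(a))))))  →  k(h(p(a)), k(p(pair(e, a)), p(pair(e, pair(p(a), p(a))))))   [R8 at 1.1]
3. k(h(p(a)), k(p(pair(e, a)), p(pair(e, pair(p(a), p(a))))))  →  k(a, k(p(pair(e, a)), p(pair(e, pair(p(a), p(a))))))   [R5 at 1]
4. k(a, k(p(pair(e, a)), p(pair(e, pair(p(a), p(a))))))  →  k(a, p(pair(e, a)))   [R1 at 2]
5. k(a, p(pair(e, a)))  →  a   [R1 at ε]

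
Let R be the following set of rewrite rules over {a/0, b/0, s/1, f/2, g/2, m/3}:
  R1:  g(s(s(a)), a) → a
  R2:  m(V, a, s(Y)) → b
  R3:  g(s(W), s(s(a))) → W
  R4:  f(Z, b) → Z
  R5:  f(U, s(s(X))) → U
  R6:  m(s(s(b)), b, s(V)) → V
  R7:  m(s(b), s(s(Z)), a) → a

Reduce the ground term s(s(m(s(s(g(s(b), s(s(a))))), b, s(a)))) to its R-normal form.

s(s(a))

1. s(s(m(s(s(g(s(b), s(s(a))))), b, s(a))))  →  s(s(m(s(s(b)), b, s(a))))   [R3 at 1.1.1.1.1]
2. s(s(m(s(s(b)), b, s(a))))  →  s(s(a))   [R6 at 1.1]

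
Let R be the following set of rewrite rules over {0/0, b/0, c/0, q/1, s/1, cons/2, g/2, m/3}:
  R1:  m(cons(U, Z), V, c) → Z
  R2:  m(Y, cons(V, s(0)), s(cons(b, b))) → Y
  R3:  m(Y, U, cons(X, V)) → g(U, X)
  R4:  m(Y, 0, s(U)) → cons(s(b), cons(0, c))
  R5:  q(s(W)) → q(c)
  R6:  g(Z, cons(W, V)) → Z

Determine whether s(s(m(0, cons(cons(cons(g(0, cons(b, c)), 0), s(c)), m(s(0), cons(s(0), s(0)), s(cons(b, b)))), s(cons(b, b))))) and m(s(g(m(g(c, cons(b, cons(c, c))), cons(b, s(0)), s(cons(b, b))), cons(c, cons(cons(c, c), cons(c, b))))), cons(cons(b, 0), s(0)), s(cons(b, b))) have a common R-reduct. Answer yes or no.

no — NF(t₁) = s(s(0)), NF(t₂) = s(c)

Reduce t₁ = s(s(m(0, cons(cons(cons(g(0, cons(b, c)), 0), s(c)), m(s(0), cons(s(0), s(0)), s(cons(b, b)))), s(cons(b, b))))):
1. s(s(m(0, cons(cons(cons(g(0, cons(b, c)), 0), s(c)), m(s(0), cons(s(0), s(0)), s(cons(b, b)))), s(cons(b, b)))))  →  s(s(m(0, cons(cons(cons(0, 0), s(c)), m(s(0), cons(s(0), s(0)), s(cons(b, b)))), s(cons(b, b)))))   [R6 at 1.1.2.1.1.1]
2. s(s(m(0, cons(cons(cons(0, 0), s(c)), m(s(0), cons(s(0), s(0)), s(cons(b, b)))), s(cons(b, b)))))  →  s(s(m(0, cons(cons(cons(0, 0), s(c)), s(0)), s(cons(b, b)))))   [R2 at 1.1.2.2]
3. s(s(m(0, cons(cons(cons(0, 0), s(c)), s(0)), s(cons(b, b)))))  →  s(s(0))   [R2 at 1.1]

Reduce t₂ = m(s(g(m(g(c, cons(b, cons(c, c))), cons(b, s(0)), s(cons(b, b))), cons(c, cons(cons(c, c), cons(c, b))))), cons(cons(b, 0), s(0)), s(cons(b, b))):
1. m(s(g(m(g(c, cons(b, cons(c, c))), cons(b, s(0)), s(cons(b, b))), cons(c, cons(cons(c, c), cons(c, b))))), cons(cons(b, 0), s(0)), s(cons(b, b)))  →  s(g(m(g(c, cons(b, cons(c, c))), cons(b, s(0)), s(cons(b, b))), cons(c, cons(cons(c, c), cons(c, b)))))   [R2 at ε]
2. s(g(m(g(c, cons(b, cons(c, c))), cons(b, s(0)), s(cons(b, b))), cons(c, cons(cons(c, c), cons(c, b)))))  →  s(m(g(c, cons(b, cons(c, c))), cons(b, s(0)), s(cons(b, b))))   [R6 at 1]
3. s(m(g(c, cons(b, cons(c, c))), cons(b, s(0)), s(cons(b, b))))  →  s(g(c, cons(b, cons(c, c))))   [R2 at 1]
4. s(g(c, cons(b, cons(c, c))))  →  s(c)   [R6 at 1]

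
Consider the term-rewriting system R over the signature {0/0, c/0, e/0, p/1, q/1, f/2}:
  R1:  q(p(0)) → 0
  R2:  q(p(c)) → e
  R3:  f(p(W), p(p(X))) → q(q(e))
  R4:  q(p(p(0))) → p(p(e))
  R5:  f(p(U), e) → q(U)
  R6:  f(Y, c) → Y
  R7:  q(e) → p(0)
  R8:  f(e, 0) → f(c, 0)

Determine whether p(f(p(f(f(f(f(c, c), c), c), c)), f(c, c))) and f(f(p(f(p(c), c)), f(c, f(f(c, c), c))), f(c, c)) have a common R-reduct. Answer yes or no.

Reduce t₁ = p(f(p(f(f(f(f(c, c), c), c), c)), f(c, c))):
1. p(f(p(f(f(f(f(c, c), c), c), c)), f(c, c)))  →  p(f(p(f(f(f(c, c), c), c)), f(c, c)))   [R6 at 1.1.1]
2. p(f(p(f(f(f(c, c), c), c)), f(c, c)))  →  p(f(p(f(f(c, c), c)), f(c, c)))   [R6 at 1.1.1]
3. p(f(p(f(f(c, c), c)), f(c, c)))  →  p(f(p(f(c, c)), f(c, c)))   [R6 at 1.1.1]
4. p(f(p(f(c, c)), f(c, c)))  →  p(f(p(c), f(c, c)))   [R6 at 1.1.1]
5. p(f(p(c), f(c, c)))  →  p(f(p(c), c))   [R6 at 1.2]
6. p(f(p(c), c))  →  p(p(c))   [R6 at 1]

Reduce t₂ = f(f(p(f(p(c), c)), f(c, f(f(c, c), c))), f(c, c)):
1. f(f(p(f(p(c), c)), f(c, f(f(c, c), c))), f(c, c))  →  f(f(p(p(c)), f(c, f(f(c, c), c))), f(c, c))   [R6 at 1.1.1]
2. f(f(p(p(c)), f(c, f(f(c, c), c))), f(c, c))  →  f(f(p(p(c)), f(c, f(c, c))), f(c, c))   [R6 at 1.2.2]
3. f(f(p(p(c)), f(c, f(c, c))), f(c, c))  →  f(f(p(p(c)), f(c, c)), f(c, c))   [R6 at 1.2.2]
4. f(f(p(p(c)), f(c, c)), f(c, c))  →  f(f(p(p(c)), c), f(c, c))   [R6 at 1.2]
5. f(f(p(p(c)), c), f(c, c))  →  f(p(p(c)), f(c, c))   [R6 at 1]
6. f(p(p(c)), f(c, c))  →  f(p(p(c)), c)   [R6 at 2]
7. f(p(p(c)), c)  →  p(p(c))   [R6 at ε]

yes — NF(t₁) = p(p(c)), NF(t₂) = p(p(c))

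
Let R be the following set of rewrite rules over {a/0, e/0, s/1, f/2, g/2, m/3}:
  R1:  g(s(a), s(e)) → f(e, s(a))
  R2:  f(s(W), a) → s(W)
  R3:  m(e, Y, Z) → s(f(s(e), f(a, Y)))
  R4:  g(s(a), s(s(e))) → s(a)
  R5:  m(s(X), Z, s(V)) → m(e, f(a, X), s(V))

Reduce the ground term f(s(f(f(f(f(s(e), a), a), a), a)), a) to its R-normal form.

s(s(e))

1. f(s(f(f(f(f(s(e), a), a), a), a)), a)  →  s(f(f(f(f(s(e), a), a), a), a))   [R2 at ε]
2. s(f(f(f(f(s(e), a), a), a), a))  →  s(f(f(f(s(e), a), a), a))   [R2 at 1.1.1.1]
3. s(f(f(f(s(e), a), a), a))  →  s(f(f(s(e), a), a))   [R2 at 1.1.1]
4. s(f(f(s(e), a), a))  →  s(f(s(e), a))   [R2 at 1.1]
5. s(f(s(e), a))  →  s(s(e))   [R2 at 1]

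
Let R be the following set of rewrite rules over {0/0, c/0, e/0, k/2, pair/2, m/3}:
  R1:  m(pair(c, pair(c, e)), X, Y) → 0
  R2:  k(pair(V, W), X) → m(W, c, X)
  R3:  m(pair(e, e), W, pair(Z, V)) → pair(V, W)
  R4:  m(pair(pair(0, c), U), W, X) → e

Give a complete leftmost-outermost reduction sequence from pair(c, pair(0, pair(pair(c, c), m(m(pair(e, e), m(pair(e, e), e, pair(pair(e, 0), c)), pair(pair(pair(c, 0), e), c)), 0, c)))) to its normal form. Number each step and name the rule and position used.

pair(c, pair(0, pair(pair(c, c), 0)))

1. pair(c, pair(0, pair(pair(c, c), m(m(pair(e, e), m(pair(e, e), e, pair(pair(e, 0), c)), pair(pair(pair(c, 0), e), c)), 0, c))))  →  pair(c, pair(0, pair(pair(c, c), m(pair(c, m(pair(e, e), e, pair(pair(e, 0), c))), 0, c))))   [R3 at 2.2.2.1]
2. pair(c, pair(0, pair(pair(c, c), m(pair(c, m(pair(e, e), e, pair(pair(e, 0), c))), 0, c))))  →  pair(c, pair(0, pair(pair(c, c), m(pair(c, pair(c, e)), 0, c))))   [R3 at 2.2.2.1.2]
3. pair(c, pair(0, pair(pair(c, c), m(pair(c, pair(c, e)), 0, c))))  →  pair(c, pair(0, pair(pair(c, c), 0)))   [R1 at 2.2.2]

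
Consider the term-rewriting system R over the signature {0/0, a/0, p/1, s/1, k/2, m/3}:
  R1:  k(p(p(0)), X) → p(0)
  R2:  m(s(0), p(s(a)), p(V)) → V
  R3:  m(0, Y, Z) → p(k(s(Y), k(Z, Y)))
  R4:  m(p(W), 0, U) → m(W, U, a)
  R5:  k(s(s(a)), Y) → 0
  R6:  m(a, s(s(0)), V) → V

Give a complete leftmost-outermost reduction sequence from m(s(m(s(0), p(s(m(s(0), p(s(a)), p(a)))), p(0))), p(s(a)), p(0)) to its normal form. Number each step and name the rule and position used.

0

1. m(s(m(s(0), p(s(m(s(0), p(s(a)), p(a)))), p(0))), p(s(a)), p(0))  →  m(s(m(s(0), p(s(a)), p(0))), p(s(a)), p(0))   [R2 at 1.1.2.1.1]
2. m(s(m(s(0), p(s(a)), p(0))), p(s(a)), p(0))  →  m(s(0), p(s(a)), p(0))   [R2 at 1.1]
3. m(s(0), p(s(a)), p(0))  →  0   [R2 at ε]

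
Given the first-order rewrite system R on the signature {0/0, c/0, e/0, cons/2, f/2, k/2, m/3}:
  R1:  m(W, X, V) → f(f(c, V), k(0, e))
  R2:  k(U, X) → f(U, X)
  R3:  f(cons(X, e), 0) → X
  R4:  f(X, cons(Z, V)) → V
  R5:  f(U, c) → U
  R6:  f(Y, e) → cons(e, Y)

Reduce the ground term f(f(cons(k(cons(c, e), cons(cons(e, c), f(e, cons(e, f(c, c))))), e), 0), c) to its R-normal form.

1. f(f(cons(k(cons(c, e), cons(cons(e, c), f(e, cons(e, f(c, c))))), e), 0), c)  →  f(cons(k(cons(c, e), cons(cons(e, c), f(e, cons(e, f(c, c))))), e), 0)   [R5 at ε]
2. f(cons(k(cons(c, e), cons(cons(e, c), f(e, cons(e, f(c, c))))), e), 0)  →  k(cons(c, e), cons(cons(e, c), f(e, cons(e, f(c, c)))))   [R3 at ε]
3. k(cons(c, e), cons(cons(e, c), f(e, cons(e, f(c, c)))))  →  f(cons(c, e), cons(cons(e, c), f(e, cons(e, f(c, c)))))   [R2 at ε]
4. f(cons(c, e), cons(cons(e, c), f(e, cons(e, f(c, c)))))  →  f(e, cons(e, f(c, c)))   [R4 at ε]
5. f(e, cons(e, f(c, c)))  →  f(c, c)   [R4 at ε]
6. f(c, c)  →  c   [R5 at ε]

c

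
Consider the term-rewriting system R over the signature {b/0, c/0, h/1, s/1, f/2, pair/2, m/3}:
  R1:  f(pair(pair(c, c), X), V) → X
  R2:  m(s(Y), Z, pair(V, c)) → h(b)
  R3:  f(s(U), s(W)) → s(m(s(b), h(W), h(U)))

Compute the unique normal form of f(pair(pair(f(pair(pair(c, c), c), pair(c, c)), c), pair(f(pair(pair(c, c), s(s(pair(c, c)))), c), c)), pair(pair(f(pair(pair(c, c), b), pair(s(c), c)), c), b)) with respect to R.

1. f(pair(pair(f(pair(pair(c, c), c), pair(c, c)), c), pair(f(pair(pair(c, c), s(s(pair(c, c)))), c), c)), pair(pair(f(pair(pair(c, c), b), pair(s(c), c)), c), b))  →  f(pair(pair(c, c), pair(f(pair(pair(c, c), s(s(pair(c, c)))), c), c)), pair(pair(f(pair(pair(c, c), b), pair(s(c), c)), c), b))   [R1 at 1.1.1]
2. f(pair(pair(c, c), pair(f(pair(pair(c, c), s(s(pair(c, c)))), c), c)), pair(pair(f(pair(pair(c, c), b), pair(s(c), c)), c), b))  →  pair(f(pair(pair(c, c), s(s(pair(c, c)))), c), c)   [R1 at ε]
3. pair(f(pair(pair(c, c), s(s(pair(c, c)))), c), c)  →  pair(s(s(pair(c, c))), c)   [R1 at 1]

pair(s(s(pair(c, c))), c)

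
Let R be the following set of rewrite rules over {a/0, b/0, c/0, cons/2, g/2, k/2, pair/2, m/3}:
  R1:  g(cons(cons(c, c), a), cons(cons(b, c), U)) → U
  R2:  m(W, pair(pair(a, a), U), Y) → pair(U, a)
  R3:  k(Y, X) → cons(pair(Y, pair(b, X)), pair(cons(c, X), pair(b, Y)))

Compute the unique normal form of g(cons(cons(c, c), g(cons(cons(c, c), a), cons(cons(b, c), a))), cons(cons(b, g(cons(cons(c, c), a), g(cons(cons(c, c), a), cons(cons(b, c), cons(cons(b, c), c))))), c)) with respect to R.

1. g(cons(cons(c, c), g(cons(cons(c, c), a), cons(cons(b, c), a))), cons(cons(b, g(cons(cons(c, c), a), g(cons(cons(c, c), a), cons(cons(b, c), cons(cons(b, c), c))))), c))  →  g(cons(cons(c, c), a), cons(cons(b, g(cons(cons(c, c), a), g(cons(cons(c, c), a), cons(cons(b, c), cons(cons(b, c), c))))), c))   [R1 at 1.2]
2. g(cons(cons(c, c), a), cons(cons(b, g(cons(cons(c, c), a), g(cons(cons(c, c), a), cons(cons(b, c), cons(cons(b, c), c))))), c))  →  g(cons(cons(c, c), a), cons(cons(b, g(cons(cons(c, c), a), cons(cons(b, c), c))), c))   [R1 at 2.1.2.2]
3. g(cons(cons(c, c), a), cons(cons(b, g(cons(cons(c, c), a), cons(cons(b, c), c))), c))  →  g(cons(cons(c, c), a), cons(cons(b, c), c))   [R1 at 2.1.2]
4. g(cons(cons(c, c), a), cons(cons(b, c), c))  →  c   [R1 at ε]

c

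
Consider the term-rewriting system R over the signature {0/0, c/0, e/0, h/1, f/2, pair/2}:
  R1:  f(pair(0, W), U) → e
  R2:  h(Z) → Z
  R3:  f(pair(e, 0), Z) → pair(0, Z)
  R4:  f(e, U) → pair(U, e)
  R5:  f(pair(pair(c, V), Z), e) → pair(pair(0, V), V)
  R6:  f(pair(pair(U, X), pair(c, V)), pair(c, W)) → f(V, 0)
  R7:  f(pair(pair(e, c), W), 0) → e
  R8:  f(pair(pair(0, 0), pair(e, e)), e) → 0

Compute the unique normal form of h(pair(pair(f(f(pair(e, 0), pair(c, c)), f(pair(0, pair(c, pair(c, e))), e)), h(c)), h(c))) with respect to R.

pair(pair(e, c), c)

1. h(pair(pair(f(f(pair(e, 0), pair(c, c)), f(pair(0, pair(c, pair(c, e))), e)), h(c)), h(c)))  →  pair(pair(f(f(pair(e, 0), pair(c, c)), f(pair(0, pair(c, pair(c, e))), e)), h(c)), h(c))   [R2 at ε]
2. pair(pair(f(f(pair(e, 0), pair(c, c)), f(pair(0, pair(c, pair(c, e))), e)), h(c)), h(c))  →  pair(pair(f(pair(0, pair(c, c)), f(pair(0, pair(c, pair(c, e))), e)), h(c)), h(c))   [R3 at 1.1.1]
3. pair(pair(f(pair(0, pair(c, c)), f(pair(0, pair(c, pair(c, e))), e)), h(c)), h(c))  →  pair(pair(e, h(c)), h(c))   [R1 at 1.1]
4. pair(pair(e, h(c)), h(c))  →  pair(pair(e, c), h(c))   [R2 at 1.2]
5. pair(pair(e, c), h(c))  →  pair(pair(e, c), c)   [R2 at 2]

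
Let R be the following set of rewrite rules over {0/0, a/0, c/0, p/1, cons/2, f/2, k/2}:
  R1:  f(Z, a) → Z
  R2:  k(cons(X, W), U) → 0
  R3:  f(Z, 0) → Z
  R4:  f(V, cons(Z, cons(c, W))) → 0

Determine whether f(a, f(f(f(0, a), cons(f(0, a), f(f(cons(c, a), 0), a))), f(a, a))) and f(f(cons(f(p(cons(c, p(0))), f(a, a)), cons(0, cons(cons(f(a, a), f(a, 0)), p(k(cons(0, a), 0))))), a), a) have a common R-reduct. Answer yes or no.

no — NF(t₁) = a, NF(t₂) = cons(p(cons(c, p(0))), cons(0, cons(cons(a, a), p(0))))

Reduce t₁ = f(a, f(f(f(0, a), cons(f(0, a), f(f(cons(c, a), 0), a))), f(a, a))):
1. f(a, f(f(f(0, a), cons(f(0, a), f(f(cons(c, a), 0), a))), f(a, a)))  →  f(a, f(f(0, cons(f(0, a), f(f(cons(c, a), 0), a))), f(a, a)))   [R1 at 2.1.1]
2. f(a, f(f(0, cons(f(0, a), f(f(cons(c, a), 0), a))), f(a, a)))  →  f(a, f(f(0, cons(0, f(f(cons(c, a), 0), a))), f(a, a)))   [R1 at 2.1.2.1]
3. f(a, f(f(0, cons(0, f(f(cons(c, a), 0), a))), f(a, a)))  →  f(a, f(f(0, cons(0, f(cons(c, a), 0))), f(a, a)))   [R1 at 2.1.2.2]
4. f(a, f(f(0, cons(0, f(cons(c, a), 0))), f(a, a)))  →  f(a, f(f(0, cons(0, cons(c, a))), f(a, a)))   [R3 at 2.1.2.2]
5. f(a, f(f(0, cons(0, cons(c, a))), f(a, a)))  →  f(a, f(0, f(a, a)))   [R4 at 2.1]
6. f(a, f(0, f(a, a)))  →  f(a, f(0, a))   [R1 at 2.2]
7. f(a, f(0, a))  →  f(a, 0)   [R1 at 2]
8. f(a, 0)  →  a   [R3 at ε]

Reduce t₂ = f(f(cons(f(p(cons(c, p(0))), f(a, a)), cons(0, cons(cons(f(a, a), f(a, 0)), p(k(cons(0, a), 0))))), a), a):
1. f(f(cons(f(p(cons(c, p(0))), f(a, a)), cons(0, cons(cons(f(a, a), f(a, 0)), p(k(cons(0, a), 0))))), a), a)  →  f(cons(f(p(cons(c, p(0))), f(a, a)), cons(0, cons(cons(f(a, a), f(a, 0)), p(k(cons(0, a), 0))))), a)   [R1 at ε]
2. f(cons(f(p(cons(c, p(0))), f(a, a)), cons(0, cons(cons(f(a, a), f(a, 0)), p(k(cons(0, a), 0))))), a)  →  cons(f(p(cons(c, p(0))), f(a, a)), cons(0, cons(cons(f(a, a), f(a, 0)), p(k(cons(0, a), 0)))))   [R1 at ε]
3. cons(f(p(cons(c, p(0))), f(a, a)), cons(0, cons(cons(f(a, a), f(a, 0)), p(k(cons(0, a), 0)))))  →  cons(f(p(cons(c, p(0))), a), cons(0, cons(cons(f(a, a), f(a, 0)), p(k(cons(0, a), 0)))))   [R1 at 1.2]
4. cons(f(p(cons(c, p(0))), a), cons(0, cons(cons(f(a, a), f(a, 0)), p(k(cons(0, a), 0)))))  →  cons(p(cons(c, p(0))), cons(0, cons(cons(f(a, a), f(a, 0)), p(k(cons(0, a), 0)))))   [R1 at 1]
5. cons(p(cons(c, p(0))), cons(0, cons(cons(f(a, a), f(a, 0)), p(k(cons(0, a), 0)))))  →  cons(p(cons(c, p(0))), cons(0, cons(cons(a, f(a, 0)), p(k(cons(0, a), 0)))))   [R1 at 2.2.1.1]
6. cons(p(cons(c, p(0))), cons(0, cons(cons(a, f(a, 0)), p(k(cons(0, a), 0)))))  →  cons(p(cons(c, p(0))), cons(0, cons(cons(a, a), p(k(cons(0, a), 0)))))   [R3 at 2.2.1.2]
7. cons(p(cons(c, p(0))), cons(0, cons(cons(a, a), p(k(cons(0, a), 0)))))  →  cons(p(cons(c, p(0))), cons(0, cons(cons(a, a), p(0))))   [R2 at 2.2.2.1]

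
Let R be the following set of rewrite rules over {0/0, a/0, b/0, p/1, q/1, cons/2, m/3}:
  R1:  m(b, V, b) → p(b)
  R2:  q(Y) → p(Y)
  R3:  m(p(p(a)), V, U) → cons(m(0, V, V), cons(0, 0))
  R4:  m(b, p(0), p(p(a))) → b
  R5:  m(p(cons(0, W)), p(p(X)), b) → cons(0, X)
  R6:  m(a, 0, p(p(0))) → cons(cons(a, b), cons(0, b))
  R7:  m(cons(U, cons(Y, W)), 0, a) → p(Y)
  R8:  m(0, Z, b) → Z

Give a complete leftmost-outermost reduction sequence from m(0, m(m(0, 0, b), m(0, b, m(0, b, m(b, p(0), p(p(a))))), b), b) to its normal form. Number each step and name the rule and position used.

1. m(0, m(m(0, 0, b), m(0, b, m(0, b, m(b, p(0), p(p(a))))), b), b)  →  m(m(0, 0, b), m(0, b, m(0, b, m(b, p(0), p(p(a))))), b)   [R8 at ε]
2. m(m(0, 0, b), m(0, b, m(0, b, m(b, p(0), p(p(a))))), b)  →  m(0, m(0, b, m(0, b, m(b, p(0), p(p(a))))), b)   [R8 at 1]
3. m(0, m(0, b, m(0, b, m(b, p(0), p(p(a))))), b)  →  m(0, b, m(0, b, m(b, p(0), p(p(a)))))   [R8 at ε]
4. m(0, b, m(0, b, m(b, p(0), p(p(a)))))  →  m(0, b, m(0, b, b))   [R4 at 3.3]
5. m(0, b, m(0, b, b))  →  m(0, b, b)   [R8 at 3]
6. m(0, b, b)  →  b   [R8 at ε]

b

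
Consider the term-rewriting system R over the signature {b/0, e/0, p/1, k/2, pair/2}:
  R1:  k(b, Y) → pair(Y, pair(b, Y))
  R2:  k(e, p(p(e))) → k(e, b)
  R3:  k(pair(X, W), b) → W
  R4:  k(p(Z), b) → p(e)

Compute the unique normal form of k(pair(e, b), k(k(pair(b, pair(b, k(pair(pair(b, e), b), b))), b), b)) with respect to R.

1. k(pair(e, b), k(k(pair(b, pair(b, k(pair(pair(b, e), b), b))), b), b))  →  k(pair(e, b), k(pair(b, k(pair(pair(b, e), b), b)), b))   [R3 at 2.1]
2. k(pair(e, b), k(pair(b, k(pair(pair(b, e), b), b)), b))  →  k(pair(e, b), k(pair(pair(b, e), b), b))   [R3 at 2]
3. k(pair(e, b), k(pair(pair(b, e), b), b))  →  k(pair(e, b), b)   [R3 at 2]
4. k(pair(e, b), b)  →  b   [R3 at ε]

b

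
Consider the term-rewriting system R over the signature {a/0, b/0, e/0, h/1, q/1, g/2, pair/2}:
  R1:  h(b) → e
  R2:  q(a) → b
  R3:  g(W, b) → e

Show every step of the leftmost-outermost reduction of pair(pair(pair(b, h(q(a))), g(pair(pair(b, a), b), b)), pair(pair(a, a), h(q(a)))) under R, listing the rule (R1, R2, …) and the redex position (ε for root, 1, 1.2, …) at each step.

1. pair(pair(pair(b, h(q(a))), g(pair(pair(b, a), b), b)), pair(pair(a, a), h(q(a))))  →  pair(pair(pair(b, h(b)), g(pair(pair(b, a), b), b)), pair(pair(a, a), h(q(a))))   [R2 at 1.1.2.1]
2. pair(pair(pair(b, h(b)), g(pair(pair(b, a), b), b)), pair(pair(a, a), h(q(a))))  →  pair(pair(pair(b, e), g(pair(pair(b, a), b), b)), pair(pair(a, a), h(q(a))))   [R1 at 1.1.2]
3. pair(pair(pair(b, e), g(pair(pair(b, a), b), b)), pair(pair(a, a), h(q(a))))  →  pair(pair(pair(b, e), e), pair(pair(a, a), h(q(a))))   [R3 at 1.2]
4. pair(pair(pair(b, e), e), pair(pair(a, a), h(q(a))))  →  pair(pair(pair(b, e), e), pair(pair(a, a), h(b)))   [R2 at 2.2.1]
5. pair(pair(pair(b, e), e), pair(pair(a, a), h(b)))  →  pair(pair(pair(b, e), e), pair(pair(a, a), e))   [R1 at 2.2]

pair(pair(pair(b, e), e), pair(pair(a, a), e))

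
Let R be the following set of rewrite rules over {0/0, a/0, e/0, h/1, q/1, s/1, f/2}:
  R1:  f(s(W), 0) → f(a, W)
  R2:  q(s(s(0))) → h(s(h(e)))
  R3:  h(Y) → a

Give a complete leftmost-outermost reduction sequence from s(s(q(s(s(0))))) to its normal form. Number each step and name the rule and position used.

s(s(a))

1. s(s(q(s(s(0)))))  →  s(s(h(s(h(e)))))   [R2 at 1.1]
2. s(s(h(s(h(e)))))  →  s(s(a))   [R3 at 1.1]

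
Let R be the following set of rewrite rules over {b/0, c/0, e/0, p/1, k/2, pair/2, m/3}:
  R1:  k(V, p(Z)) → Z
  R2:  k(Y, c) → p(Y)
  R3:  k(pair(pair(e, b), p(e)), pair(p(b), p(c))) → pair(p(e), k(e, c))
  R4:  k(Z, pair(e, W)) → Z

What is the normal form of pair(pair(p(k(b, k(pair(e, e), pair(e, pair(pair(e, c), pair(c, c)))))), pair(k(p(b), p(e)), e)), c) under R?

1. pair(pair(p(k(b, k(pair(e, e), pair(e, pair(pair(e, c), pair(c, c)))))), pair(k(p(b), p(e)), e)), c)  →  pair(pair(p(k(b, pair(e, e))), pair(k(p(b), p(e)), e)), c)   [R4 at 1.1.1.2]
2. pair(pair(p(k(b, pair(e, e))), pair(k(p(b), p(e)), e)), c)  →  pair(pair(p(b), pair(k(p(b), p(e)), e)), c)   [R4 at 1.1.1]
3. pair(pair(p(b), pair(k(p(b), p(e)), e)), c)  →  pair(pair(p(b), pair(e, e)), c)   [R1 at 1.2.1]

pair(pair(p(b), pair(e, e)), c)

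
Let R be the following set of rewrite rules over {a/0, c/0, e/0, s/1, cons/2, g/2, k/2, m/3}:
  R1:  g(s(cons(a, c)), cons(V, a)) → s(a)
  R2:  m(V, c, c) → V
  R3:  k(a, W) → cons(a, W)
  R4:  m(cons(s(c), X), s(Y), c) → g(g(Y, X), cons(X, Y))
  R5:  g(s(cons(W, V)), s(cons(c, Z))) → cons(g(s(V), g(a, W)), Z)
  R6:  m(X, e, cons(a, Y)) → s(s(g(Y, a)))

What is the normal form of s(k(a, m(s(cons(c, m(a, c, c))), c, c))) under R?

s(cons(a, s(cons(c, a))))

1. s(k(a, m(s(cons(c, m(a, c, c))), c, c)))  →  s(cons(a, m(s(cons(c, m(a, c, c))), c, c)))   [R3 at 1]
2. s(cons(a, m(s(cons(c, m(a, c, c))), c, c)))  →  s(cons(a, s(cons(c, m(a, c, c)))))   [R2 at 1.2]
3. s(cons(a, s(cons(c, m(a, c, c)))))  →  s(cons(a, s(cons(c, a))))   [R2 at 1.2.1.2]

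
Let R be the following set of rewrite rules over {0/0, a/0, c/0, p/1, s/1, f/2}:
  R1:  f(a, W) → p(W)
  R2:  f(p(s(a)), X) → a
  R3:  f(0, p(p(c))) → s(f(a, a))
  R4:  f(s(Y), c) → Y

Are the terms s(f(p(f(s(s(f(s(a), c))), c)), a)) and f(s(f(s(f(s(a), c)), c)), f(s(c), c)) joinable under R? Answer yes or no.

Reduce t₁ = s(f(p(f(s(s(f(s(a), c))), c)), a)):
1. s(f(p(f(s(s(f(s(a), c))), c)), a))  →  s(f(p(s(f(s(a), c))), a))   [R4 at 1.1.1]
2. s(f(p(s(f(s(a), c))), a))  →  s(f(p(s(a)), a))   [R4 at 1.1.1.1]
3. s(f(p(s(a)), a))  →  s(a)   [R2 at 1]

Reduce t₂ = f(s(f(s(f(s(a), c)), c)), f(s(c), c)):
1. f(s(f(s(f(s(a), c)), c)), f(s(c), c))  →  f(s(f(s(a), c)), f(s(c), c))   [R4 at 1.1]
2. f(s(f(s(a), c)), f(s(c), c))  →  f(s(a), f(s(c), c))   [R4 at 1.1]
3. f(s(a), f(s(c), c))  →  f(s(a), c)   [R4 at 2]
4. f(s(a), c)  →  a   [R4 at ε]

no — NF(t₁) = s(a), NF(t₂) = a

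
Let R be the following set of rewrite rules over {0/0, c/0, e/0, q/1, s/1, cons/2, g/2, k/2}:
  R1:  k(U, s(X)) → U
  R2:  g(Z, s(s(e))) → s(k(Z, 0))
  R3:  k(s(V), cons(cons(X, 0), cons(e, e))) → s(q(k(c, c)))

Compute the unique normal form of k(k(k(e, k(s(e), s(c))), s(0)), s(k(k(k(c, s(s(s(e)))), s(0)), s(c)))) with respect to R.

e

1. k(k(k(e, k(s(e), s(c))), s(0)), s(k(k(k(c, s(s(s(e)))), s(0)), s(c))))  →  k(k(e, k(s(e), s(c))), s(0))   [R1 at ε]
2. k(k(e, k(s(e), s(c))), s(0))  →  k(e, k(s(e), s(c)))   [R1 at ε]
3. k(e, k(s(e), s(c)))  →  k(e, s(e))   [R1 at 2]
4. k(e, s(e))  →  e   [R1 at ε]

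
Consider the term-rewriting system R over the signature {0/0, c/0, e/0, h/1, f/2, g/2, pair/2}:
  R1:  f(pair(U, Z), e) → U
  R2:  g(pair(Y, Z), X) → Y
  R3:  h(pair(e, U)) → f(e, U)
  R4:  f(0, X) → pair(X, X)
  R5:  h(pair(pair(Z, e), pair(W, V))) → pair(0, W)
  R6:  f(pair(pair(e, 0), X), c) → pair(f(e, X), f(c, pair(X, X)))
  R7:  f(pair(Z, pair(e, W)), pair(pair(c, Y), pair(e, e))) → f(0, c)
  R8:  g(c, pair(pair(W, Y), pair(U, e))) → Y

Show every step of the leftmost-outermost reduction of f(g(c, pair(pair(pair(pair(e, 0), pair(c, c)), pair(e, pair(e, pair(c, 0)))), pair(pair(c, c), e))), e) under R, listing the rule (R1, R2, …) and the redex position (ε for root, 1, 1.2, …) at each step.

1. f(g(c, pair(pair(pair(pair(e, 0), pair(c, c)), pair(e, pair(e, pair(c, 0)))), pair(pair(c, c), e))), e)  →  f(pair(e, pair(e, pair(c, 0))), e)   [R8 at 1]
2. f(pair(e, pair(e, pair(c, 0))), e)  →  e   [R1 at ε]

e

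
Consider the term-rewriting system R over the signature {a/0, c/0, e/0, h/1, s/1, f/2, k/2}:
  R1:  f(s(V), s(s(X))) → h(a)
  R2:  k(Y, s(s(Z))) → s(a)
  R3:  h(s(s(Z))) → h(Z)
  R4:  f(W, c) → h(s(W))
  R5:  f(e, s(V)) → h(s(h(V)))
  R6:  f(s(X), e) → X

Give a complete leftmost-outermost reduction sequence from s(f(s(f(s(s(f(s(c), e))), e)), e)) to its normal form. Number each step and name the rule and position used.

1. s(f(s(f(s(s(f(s(c), e))), e)), e))  →  s(f(s(s(f(s(c), e))), e))   [R6 at 1]
2. s(f(s(s(f(s(c), e))), e))  →  s(s(f(s(c), e)))   [R6 at 1]
3. s(s(f(s(c), e)))  →  s(s(c))   [R6 at 1.1]

s(s(c))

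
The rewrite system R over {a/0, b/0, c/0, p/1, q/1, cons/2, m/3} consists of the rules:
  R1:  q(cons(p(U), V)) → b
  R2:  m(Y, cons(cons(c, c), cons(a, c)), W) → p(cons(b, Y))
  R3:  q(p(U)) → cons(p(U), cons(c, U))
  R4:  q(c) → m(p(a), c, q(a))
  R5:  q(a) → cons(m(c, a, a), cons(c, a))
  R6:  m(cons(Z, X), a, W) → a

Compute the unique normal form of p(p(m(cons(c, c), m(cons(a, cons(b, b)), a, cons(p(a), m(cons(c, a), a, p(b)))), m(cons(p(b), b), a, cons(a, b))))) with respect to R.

p(p(a))

1. p(p(m(cons(c, c), m(cons(a, cons(b, b)), a, cons(p(a), m(cons(c, a), a, p(b)))), m(cons(p(b), b), a, cons(a, b)))))  →  p(p(m(cons(c, c), a, m(cons(p(b), b), a, cons(a, b)))))   [R6 at 1.1.2]
2. p(p(m(cons(c, c), a, m(cons(p(b), b), a, cons(a, b)))))  →  p(p(a))   [R6 at 1.1]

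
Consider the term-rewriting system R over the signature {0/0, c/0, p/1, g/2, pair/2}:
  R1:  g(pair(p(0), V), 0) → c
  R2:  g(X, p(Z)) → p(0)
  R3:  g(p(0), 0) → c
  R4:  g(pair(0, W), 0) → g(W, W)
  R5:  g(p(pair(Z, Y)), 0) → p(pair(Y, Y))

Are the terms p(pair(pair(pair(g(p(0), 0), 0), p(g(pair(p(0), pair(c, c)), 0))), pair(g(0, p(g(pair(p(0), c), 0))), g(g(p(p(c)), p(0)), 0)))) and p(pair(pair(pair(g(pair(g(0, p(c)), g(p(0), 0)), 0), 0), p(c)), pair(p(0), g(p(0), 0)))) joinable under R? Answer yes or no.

yes — NF(t₁) = p(pair(pair(pair(c, 0), p(c)), pair(p(0), c))), NF(t₂) = p(pair(pair(pair(c, 0), p(c)), pair(p(0), c)))

Reduce t₁ = p(pair(pair(pair(g(p(0), 0), 0), p(g(pair(p(0), pair(c, c)), 0))), pair(g(0, p(g(pair(p(0), c), 0))), g(g(p(p(c)), p(0)), 0)))):
1. p(pair(pair(pair(g(p(0), 0), 0), p(g(pair(p(0), pair(c, c)), 0))), pair(g(0, p(g(pair(p(0), c), 0))), g(g(p(p(c)), p(0)), 0))))  →  p(pair(pair(pair(c, 0), p(g(pair(p(0), pair(c, c)), 0))), pair(g(0, p(g(pair(p(0), c), 0))), g(g(p(p(c)), p(0)), 0))))   [R3 at 1.1.1.1]
2. p(pair(pair(pair(c, 0), p(g(pair(p(0), pair(c, c)), 0))), pair(g(0, p(g(pair(p(0), c), 0))), g(g(p(p(c)), p(0)), 0))))  →  p(pair(pair(pair(c, 0), p(c)), pair(g(0, p(g(pair(p(0), c), 0))), g(g(p(p(c)), p(0)), 0))))   [R1 at 1.1.2.1]
3. p(pair(pair(pair(c, 0), p(c)), pair(g(0, p(g(pair(p(0), c), 0))), g(g(p(p(c)), p(0)), 0))))  →  p(pair(pair(pair(c, 0), p(c)), pair(p(0), g(g(p(p(c)), p(0)), 0))))   [R2 at 1.2.1]
4. p(pair(pair(pair(c, 0), p(c)), pair(p(0), g(g(p(p(c)), p(0)), 0))))  →  p(pair(pair(pair(c, 0), p(c)), pair(p(0), g(p(0), 0))))   [R2 at 1.2.2.1]
5. p(pair(pair(pair(c, 0), p(c)), pair(p(0), g(p(0), 0))))  →  p(pair(pair(pair(c, 0), p(c)), pair(p(0), c)))   [R3 at 1.2.2]

Reduce t₂ = p(pair(pair(pair(g(pair(g(0, p(c)), g(p(0), 0)), 0), 0), p(c)), pair(p(0), g(p(0), 0)))):
1. p(pair(pair(pair(g(pair(g(0, p(c)), g(p(0), 0)), 0), 0), p(c)), pair(p(0), g(p(0), 0))))  →  p(pair(pair(pair(g(pair(p(0), g(p(0), 0)), 0), 0), p(c)), pair(p(0), g(p(0), 0))))   [R2 at 1.1.1.1.1.1]
2. p(pair(pair(pair(g(pair(p(0), g(p(0), 0)), 0), 0), p(c)), pair(p(0), g(p(0), 0))))  →  p(pair(pair(pair(c, 0), p(c)), pair(p(0), g(p(0), 0))))   [R1 at 1.1.1.1]
3. p(pair(pair(pair(c, 0), p(c)), pair(p(0), g(p(0), 0))))  →  p(pair(pair(pair(c, 0), p(c)), pair(p(0), c)))   [R3 at 1.2.2]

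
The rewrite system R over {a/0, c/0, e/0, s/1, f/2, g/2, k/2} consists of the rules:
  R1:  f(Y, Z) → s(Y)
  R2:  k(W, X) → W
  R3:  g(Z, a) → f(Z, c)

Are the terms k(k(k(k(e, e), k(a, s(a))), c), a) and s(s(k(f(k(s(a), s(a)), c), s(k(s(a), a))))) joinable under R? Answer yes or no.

no — NF(t₁) = e, NF(t₂) = s(s(s(s(a))))

Reduce t₁ = k(k(k(k(e, e), k(a, s(a))), c), a):
1. k(k(k(k(e, e), k(a, s(a))), c), a)  →  k(k(k(e, e), k(a, s(a))), c)   [R2 at ε]
2. k(k(k(e, e), k(a, s(a))), c)  →  k(k(e, e), k(a, s(a)))   [R2 at ε]
3. k(k(e, e), k(a, s(a)))  →  k(e, e)   [R2 at ε]
4. k(e, e)  →  e   [R2 at ε]

Reduce t₂ = s(s(k(f(k(s(a), s(a)), c), s(k(s(a), a))))):
1. s(s(k(f(k(s(a), s(a)), c), s(k(s(a), a)))))  →  s(s(f(k(s(a), s(a)), c)))   [R2 at 1.1]
2. s(s(f(k(s(a), s(a)), c)))  →  s(s(s(k(s(a), s(a)))))   [R1 at 1.1]
3. s(s(s(k(s(a), s(a)))))  →  s(s(s(s(a))))   [R2 at 1.1.1]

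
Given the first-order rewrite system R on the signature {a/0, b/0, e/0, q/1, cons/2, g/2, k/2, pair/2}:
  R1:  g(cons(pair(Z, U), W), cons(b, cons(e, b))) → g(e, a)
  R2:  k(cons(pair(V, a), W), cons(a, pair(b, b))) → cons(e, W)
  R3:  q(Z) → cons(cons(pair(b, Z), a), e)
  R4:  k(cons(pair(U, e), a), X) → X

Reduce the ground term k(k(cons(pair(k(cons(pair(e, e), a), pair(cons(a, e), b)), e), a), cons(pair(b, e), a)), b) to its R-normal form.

1. k(k(cons(pair(k(cons(pair(e, e), a), pair(cons(a, e), b)), e), a), cons(pair(b, e), a)), b)  →  k(cons(pair(b, e), a), b)   [R4 at 1]
2. k(cons(pair(b, e), a), b)  →  b   [R4 at ε]

b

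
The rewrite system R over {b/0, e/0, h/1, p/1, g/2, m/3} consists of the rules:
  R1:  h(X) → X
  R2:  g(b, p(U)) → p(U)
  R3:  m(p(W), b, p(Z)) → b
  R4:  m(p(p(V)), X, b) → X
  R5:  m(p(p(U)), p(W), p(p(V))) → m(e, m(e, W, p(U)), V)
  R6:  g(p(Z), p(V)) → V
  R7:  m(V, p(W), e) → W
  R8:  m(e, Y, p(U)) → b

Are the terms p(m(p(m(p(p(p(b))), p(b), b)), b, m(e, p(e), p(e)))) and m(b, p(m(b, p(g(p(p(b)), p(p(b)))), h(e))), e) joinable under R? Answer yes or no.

Reduce t₁ = p(m(p(m(p(p(p(b))), p(b), b)), b, m(e, p(e), p(e)))):
1. p(m(p(m(p(p(p(b))), p(b), b)), b, m(e, p(e), p(e))))  →  p(m(p(p(b)), b, m(e, p(e), p(e))))   [R4 at 1.1.1]
2. p(m(p(p(b)), b, m(e, p(e), p(e))))  →  p(m(p(p(b)), b, b))   [R8 at 1.3]
3. p(m(p(p(b)), b, b))  →  p(b)   [R4 at 1]

Reduce t₂ = m(b, p(m(b, p(g(p(p(b)), p(p(b)))), h(e))), e):
1. m(b, p(m(b, p(g(p(p(b)), p(p(b)))), h(e))), e)  →  m(b, p(g(p(p(b)), p(p(b)))), h(e))   [R7 at ε]
2. m(b, p(g(p(p(b)), p(p(b)))), h(e))  →  m(b, p(p(b)), h(e))   [R6 at 2.1]
3. m(b, p(p(b)), h(e))  →  m(b, p(p(b)), e)   [R1 at 3]
4. m(b, p(p(b)), e)  →  p(b)   [R7 at ε]

yes — NF(t₁) = p(b), NF(t₂) = p(b)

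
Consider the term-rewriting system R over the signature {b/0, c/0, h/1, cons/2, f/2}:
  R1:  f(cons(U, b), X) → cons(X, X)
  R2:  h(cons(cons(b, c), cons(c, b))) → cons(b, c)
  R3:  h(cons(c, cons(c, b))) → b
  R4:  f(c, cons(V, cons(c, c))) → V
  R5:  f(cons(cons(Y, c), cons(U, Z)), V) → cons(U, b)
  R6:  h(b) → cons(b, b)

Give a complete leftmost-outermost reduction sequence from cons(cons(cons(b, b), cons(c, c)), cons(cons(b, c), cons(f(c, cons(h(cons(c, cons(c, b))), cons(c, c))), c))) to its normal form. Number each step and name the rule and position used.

cons(cons(cons(b, b), cons(c, c)), cons(cons(b, c), cons(b, c)))

1. cons(cons(cons(b, b), cons(c, c)), cons(cons(b, c), cons(f(c, cons(h(cons(c, cons(c, b))), cons(c, c))), c)))  →  cons(cons(cons(b, b), cons(c, c)), cons(cons(b, c), cons(h(cons(c, cons(c, b))), c)))   [R4 at 2.2.1]
2. cons(cons(cons(b, b), cons(c, c)), cons(cons(b, c), cons(h(cons(c, cons(c, b))), c)))  →  cons(cons(cons(b, b), cons(c, c)), cons(cons(b, c), cons(b, c)))   [R3 at 2.2.1]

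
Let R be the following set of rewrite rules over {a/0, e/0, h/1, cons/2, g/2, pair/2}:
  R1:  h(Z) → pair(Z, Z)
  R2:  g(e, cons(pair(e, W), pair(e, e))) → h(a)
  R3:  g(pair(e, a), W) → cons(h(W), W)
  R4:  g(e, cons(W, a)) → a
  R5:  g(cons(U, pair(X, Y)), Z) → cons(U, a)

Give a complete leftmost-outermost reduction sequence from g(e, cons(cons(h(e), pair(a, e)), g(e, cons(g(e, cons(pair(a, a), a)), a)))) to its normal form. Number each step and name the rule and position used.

1. g(e, cons(cons(h(e), pair(a, e)), g(e, cons(g(e, cons(pair(a, a), a)), a))))  →  g(e, cons(cons(pair(e, e), pair(a, e)), g(e, cons(g(e, cons(pair(a, a), a)), a))))   [R1 at 2.1.1]
2. g(e, cons(cons(pair(e, e), pair(a, e)), g(e, cons(g(e, cons(pair(a, a), a)), a))))  →  g(e, cons(cons(pair(e, e), pair(a, e)), a))   [R4 at 2.2]
3. g(e, cons(cons(pair(e, e), pair(a, e)), a))  →  a   [R4 at ε]

a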